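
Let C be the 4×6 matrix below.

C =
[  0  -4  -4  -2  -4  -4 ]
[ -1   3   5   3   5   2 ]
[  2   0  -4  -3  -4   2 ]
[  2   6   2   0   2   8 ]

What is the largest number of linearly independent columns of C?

Row reduce to echelon form.
Swap R1 ↔ R2
R3 ← R3 + (2)·R1: [0, 6, 6, 3, 6, 6]
R4 ← R4 + (2)·R1: [0, 12, 12, 6, 12, 12]
R3 ← R3 + (3/2)·R2: [0, 0, 0, 0, 0, 0]
R4 ← R4 + (3)·R2: [0, 0, 0, 0, 0, 0]
Echelon form has 2 nonzero rows, so rank(C) = 2.
The rank gives the maximum number of linearly independent columns: 2.

2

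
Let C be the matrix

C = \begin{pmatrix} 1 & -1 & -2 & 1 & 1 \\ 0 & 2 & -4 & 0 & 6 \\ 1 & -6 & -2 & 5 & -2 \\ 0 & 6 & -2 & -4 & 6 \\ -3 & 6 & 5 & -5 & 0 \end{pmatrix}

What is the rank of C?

Row reduce to echelon form.
R3 ← R3 − R1: [0, -5, 0, 4, -3]
R5 ← R5 + (3)·R1: [0, 3, -1, -2, 3]
R3 ← R3 + (5/2)·R2: [0, 0, -10, 4, 12]
R4 ← R4 − (3)·R2: [0, 0, 10, -4, -12]
R5 ← R5 − (3/2)·R2: [0, 0, 5, -2, -6]
R4 ← R4 + R3: [0, 0, 0, 0, 0]
R5 ← R5 + (1/2)·R3: [0, 0, 0, 0, 0]
Echelon form has 3 nonzero rows, so rank(C) = 3.

3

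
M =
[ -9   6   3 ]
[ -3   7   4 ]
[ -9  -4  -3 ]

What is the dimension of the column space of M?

Row reduce to echelon form.
R2 ← R2 − (1/3)·R1: [0, 5, 3]
R3 ← R3 − R1: [0, -10, -6]
R3 ← R3 + (2)·R2: [0, 0, 0]
Echelon form has 2 nonzero rows, so rank(M) = 2.
The column space has dimension equal to the rank: 2.

2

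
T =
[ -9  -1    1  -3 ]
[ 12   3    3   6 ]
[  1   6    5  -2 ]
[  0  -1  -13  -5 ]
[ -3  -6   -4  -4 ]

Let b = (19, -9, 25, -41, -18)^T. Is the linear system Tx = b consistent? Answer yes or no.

yes

Row reduce the augmented matrix [T | b].
R2 ← R2 + (4/3)·R1: [0, 5/3, 13/3, 2, 49/3]
R3 ← R3 + (1/9)·R1: [0, 53/9, 46/9, -7/3, 244/9]
R5 ← R5 − (1/3)·R1: [0, -17/3, -13/3, -3, -73/3]
R3 ← R3 − (53/15)·R2: [0, 0, -51/5, -47/5, -153/5]
R4 ← R4 + (3/5)·R2: [0, 0, -52/5, -19/5, -156/5]
R5 ← R5 + (17/5)·R2: [0, 0, 52/5, 19/5, 156/5]
R4 ← R4 − (52/51)·R3: [0, 0, 0, 295/51, 0]
R5 ← R5 + (52/51)·R3: [0, 0, 0, -295/51, 0]
R5 ← R5 + R4: [0, 0, 0, 0, 0]
The echelon form has 4 nonzero rows, and every pivot lies in the first 4 columns, so rank(T) = rank([T|b]) = 4.
The system is consistent.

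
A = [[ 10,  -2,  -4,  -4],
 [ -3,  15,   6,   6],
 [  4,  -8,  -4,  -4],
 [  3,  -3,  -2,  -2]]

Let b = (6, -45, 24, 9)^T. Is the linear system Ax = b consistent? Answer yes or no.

Row reduce the augmented matrix [A | b].
R2 ← R2 + (3/10)·R1: [0, 72/5, 24/5, 24/5, -216/5]
R3 ← R3 − (2/5)·R1: [0, -36/5, -12/5, -12/5, 108/5]
R4 ← R4 − (3/10)·R1: [0, -12/5, -4/5, -4/5, 36/5]
R3 ← R3 + (1/2)·R2: [0, 0, 0, 0, 0]
R4 ← R4 + (1/6)·R2: [0, 0, 0, 0, 0]
The echelon form has 2 nonzero rows, and every pivot lies in the first 4 columns, so rank(A) = rank([A|b]) = 2.
The system is consistent.

yes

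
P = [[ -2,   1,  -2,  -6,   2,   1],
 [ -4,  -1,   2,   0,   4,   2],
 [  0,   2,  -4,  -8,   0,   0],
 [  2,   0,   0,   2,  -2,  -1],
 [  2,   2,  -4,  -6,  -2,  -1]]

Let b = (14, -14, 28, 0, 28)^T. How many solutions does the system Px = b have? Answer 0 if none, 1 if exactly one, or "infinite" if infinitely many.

Row reduce the augmented matrix [P | b].
R2 ← R2 − (2)·R1: [0, -3, 6, 12, 0, 0, -42]
R4 ← R4 + R1: [0, 1, -2, -4, 0, 0, 14]
R5 ← R5 + R1: [0, 3, -6, -12, 0, 0, 42]
R3 ← R3 + (2/3)·R2: [0, 0, 0, 0, 0, 0, 0]
R4 ← R4 + (1/3)·R2: [0, 0, 0, 0, 0, 0, 0]
R5 ← R5 + R2: [0, 0, 0, 0, 0, 0, 0]
The echelon form has 2 nonzero rows, and every pivot lies in the first 6 columns, so rank(P) = rank([P|b]) = 2.
The system is consistent.
rank = 2 < 6 unknowns, so there are infinitely many solutions.

infinite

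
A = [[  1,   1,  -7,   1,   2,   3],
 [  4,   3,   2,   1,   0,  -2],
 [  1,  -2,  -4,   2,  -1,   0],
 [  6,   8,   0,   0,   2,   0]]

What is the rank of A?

Row reduce to echelon form.
R2 ← R2 − (4)·R1: [0, -1, 30, -3, -8, -14]
R3 ← R3 − R1: [0, -3, 3, 1, -3, -3]
R4 ← R4 − (6)·R1: [0, 2, 42, -6, -10, -18]
R3 ← R3 − (3)·R2: [0, 0, -87, 10, 21, 39]
R4 ← R4 + (2)·R2: [0, 0, 102, -12, -26, -46]
R4 ← R4 + (34/29)·R3: [0, 0, 0, -8/29, -40/29, -8/29]
Echelon form has 4 nonzero rows, so rank(A) = 4.

4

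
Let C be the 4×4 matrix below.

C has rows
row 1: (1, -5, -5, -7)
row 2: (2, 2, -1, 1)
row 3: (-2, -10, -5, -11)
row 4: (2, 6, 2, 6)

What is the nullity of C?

Row reduce to echelon form.
R2 ← R2 − (2)·R1: [0, 12, 9, 15]
R3 ← R3 + (2)·R1: [0, -20, -15, -25]
R4 ← R4 − (2)·R1: [0, 16, 12, 20]
R3 ← R3 + (5/3)·R2: [0, 0, 0, 0]
R4 ← R4 − (4/3)·R2: [0, 0, 0, 0]
2 nonzero rows, so rank(C) = 2.
C has 4 columns; by rank–nullity, nullity = 4 − 2 = 2.

2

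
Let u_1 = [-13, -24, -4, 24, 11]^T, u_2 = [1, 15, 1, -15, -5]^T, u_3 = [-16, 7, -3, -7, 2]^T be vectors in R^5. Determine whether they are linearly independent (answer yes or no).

no

Form the matrix with these vectors as rows and row reduce.
R2 ← R2 + (1/13)·R1: [0, 171/13, 9/13, -171/13, -54/13]
R3 ← R3 − (16/13)·R1: [0, 475/13, 25/13, -475/13, -150/13]
R3 ← R3 − (25/9)·R2: [0, 0, 0, 0, 0]
2 nonzero rows, so the 3 vectors span a space of dimension 2.
Since 2 < 3, the vectors are linearly dependent.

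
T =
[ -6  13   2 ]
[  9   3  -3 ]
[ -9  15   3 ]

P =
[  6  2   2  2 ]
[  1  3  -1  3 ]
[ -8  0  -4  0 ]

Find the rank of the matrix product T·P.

2

First compute TP:
[[-39,  27, -33,  27],
 [ 81,  27,  27,  27],
 [-63,  27, -45,  27]]
Now row reduce the product.
R2 ← R2 + (27/13)·R1: [0, 1080/13, -540/13, 1080/13]
R3 ← R3 − (21/13)·R1: [0, -216/13, 108/13, -216/13]
R3 ← R3 + (1/5)·R2: [0, 0, 0, 0]
2 nonzero rows, so rank(TP) = 2.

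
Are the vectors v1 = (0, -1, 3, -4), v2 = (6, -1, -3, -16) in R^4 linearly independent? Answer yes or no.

Form the matrix with these vectors as rows and row reduce.
Swap R1 ↔ R2
2 nonzero rows, so the 2 vectors span a space of dimension 2.
Since 2 = 2, the vectors are linearly independent.

yes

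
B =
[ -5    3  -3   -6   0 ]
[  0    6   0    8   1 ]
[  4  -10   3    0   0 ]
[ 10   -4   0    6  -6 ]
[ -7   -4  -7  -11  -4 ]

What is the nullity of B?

Row reduce to echelon form.
R3 ← R3 + (4/5)·R1: [0, -38/5, 3/5, -24/5, 0]
R4 ← R4 + (2)·R1: [0, 2, -6, -6, -6]
R5 ← R5 − (7/5)·R1: [0, -41/5, -14/5, -13/5, -4]
R3 ← R3 + (19/15)·R2: [0, 0, 3/5, 16/3, 19/15]
R4 ← R4 − (1/3)·R2: [0, 0, -6, -26/3, -19/3]
R5 ← R5 + (41/30)·R2: [0, 0, -14/5, 25/3, -79/30]
R4 ← R4 + (10)·R3: [0, 0, 0, 134/3, 19/3]
R5 ← R5 + (14/3)·R3: [0, 0, 0, 299/9, 59/18]
R5 ← R5 − (299/402)·R4: [0, 0, 0, 0, -96/67]
5 nonzero rows, so rank(B) = 5.
B has 5 columns; by rank–nullity, nullity = 5 − 5 = 0.

0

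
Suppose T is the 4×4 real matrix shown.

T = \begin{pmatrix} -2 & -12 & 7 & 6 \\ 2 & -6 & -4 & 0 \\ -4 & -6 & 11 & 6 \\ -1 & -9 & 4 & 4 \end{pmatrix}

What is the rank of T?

Row reduce to echelon form.
R2 ← R2 + R1: [0, -18, 3, 6]
R3 ← R3 − (2)·R1: [0, 18, -3, -6]
R4 ← R4 − (1/2)·R1: [0, -3, 1/2, 1]
R3 ← R3 + R2: [0, 0, 0, 0]
R4 ← R4 − (1/6)·R2: [0, 0, 0, 0]
Echelon form has 2 nonzero rows, so rank(T) = 2.

2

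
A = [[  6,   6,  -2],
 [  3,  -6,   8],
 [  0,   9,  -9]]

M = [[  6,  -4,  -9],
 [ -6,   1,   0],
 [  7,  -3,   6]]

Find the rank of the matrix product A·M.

First compute AM:
[[-14, -12, -66],
 [110, -42,  21],
 [-117,  36, -54]]
Now row reduce the product.
R2 ← R2 + (55/7)·R1: [0, -954/7, -3483/7]
R3 ← R3 − (117/14)·R1: [0, 954/7, 3483/7]
R3 ← R3 + R2: [0, 0, 0]
2 nonzero rows, so rank(AM) = 2.

2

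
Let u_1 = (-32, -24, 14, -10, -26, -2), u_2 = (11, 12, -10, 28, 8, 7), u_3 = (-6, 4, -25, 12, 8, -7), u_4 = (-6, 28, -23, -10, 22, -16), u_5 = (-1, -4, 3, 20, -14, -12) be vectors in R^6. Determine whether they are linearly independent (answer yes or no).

Form the matrix with these vectors as rows and row reduce.
R2 ← R2 + (11/32)·R1: [0, 15/4, -83/16, 393/16, -15/16, 101/16]
R3 ← R3 − (3/16)·R1: [0, 17/2, -221/8, 111/8, 103/8, -53/8]
R4 ← R4 − (3/16)·R1: [0, 65/2, -205/8, -65/8, 215/8, -125/8]
R5 ← R5 − (1/32)·R1: [0, -13/4, 41/16, 325/16, -211/16, -191/16]
R3 ← R3 − (34/15)·R2: [0, 0, -238/15, -209/5, 15, -314/15]
R4 ← R4 − (26/3)·R2: [0, 0, 58/3, -221, 35, -211/3]
R5 ← R5 + (13/15)·R2: [0, 0, -29/15, 208/5, -14, -97/15]
R4 ← R4 + (145/119)·R3: [0, 0, 0, -32360/119, 6340/119, -11405/119]
R5 ← R5 − (29/238)·R3: [0, 0, 0, 11113/238, -3767/238, -466/119]
R5 ← R5 + (11113/64720)·R4: [0, 0, 0, 0, -21615/3236, -263703/12944]
5 nonzero rows, so the 5 vectors span a space of dimension 5.
Since 5 = 5, the vectors are linearly independent.

yes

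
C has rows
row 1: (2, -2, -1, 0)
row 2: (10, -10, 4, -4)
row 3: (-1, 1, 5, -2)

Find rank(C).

Row reduce to echelon form.
R2 ← R2 − (5)·R1: [0, 0, 9, -4]
R3 ← R3 + (1/2)·R1: [0, 0, 9/2, -2]
R3 ← R3 − (1/2)·R2: [0, 0, 0, 0]
Echelon form has 2 nonzero rows, so rank(C) = 2.

2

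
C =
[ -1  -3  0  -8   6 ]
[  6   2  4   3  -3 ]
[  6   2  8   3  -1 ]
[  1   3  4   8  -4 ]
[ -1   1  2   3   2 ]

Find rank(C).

4

Row reduce to echelon form.
R2 ← R2 + (6)·R1: [0, -16, 4, -45, 33]
R3 ← R3 + (6)·R1: [0, -16, 8, -45, 35]
R4 ← R4 + R1: [0, 0, 4, 0, 2]
R5 ← R5 − R1: [0, 4, 2, 11, -4]
R3 ← R3 − R2: [0, 0, 4, 0, 2]
R5 ← R5 + (1/4)·R2: [0, 0, 3, -1/4, 17/4]
R4 ← R4 − R3: [0, 0, 0, 0, 0]
R5 ← R5 − (3/4)·R3: [0, 0, 0, -1/4, 11/4]
Swap R4 ↔ R5
Echelon form has 4 nonzero rows, so rank(C) = 4.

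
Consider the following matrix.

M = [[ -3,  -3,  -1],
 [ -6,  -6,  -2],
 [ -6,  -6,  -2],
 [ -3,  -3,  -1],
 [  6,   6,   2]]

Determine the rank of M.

1

Row reduce to echelon form.
R2 ← R2 − (2)·R1: [0, 0, 0]
R3 ← R3 − (2)·R1: [0, 0, 0]
R4 ← R4 − R1: [0, 0, 0]
R5 ← R5 + (2)·R1: [0, 0, 0]
Echelon form has 1 nonzero row, so rank(M) = 1.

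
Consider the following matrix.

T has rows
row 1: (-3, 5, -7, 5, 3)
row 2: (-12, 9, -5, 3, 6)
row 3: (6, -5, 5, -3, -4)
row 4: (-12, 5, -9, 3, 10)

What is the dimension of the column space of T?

3

Row reduce to echelon form.
R2 ← R2 − (4)·R1: [0, -11, 23, -17, -6]
R3 ← R3 + (2)·R1: [0, 5, -9, 7, 2]
R4 ← R4 − (4)·R1: [0, -15, 19, -17, -2]
R3 ← R3 + (5/11)·R2: [0, 0, 16/11, -8/11, -8/11]
R4 ← R4 − (15/11)·R2: [0, 0, -136/11, 68/11, 68/11]
R4 ← R4 + (17/2)·R3: [0, 0, 0, 0, 0]
Echelon form has 3 nonzero rows, so rank(T) = 3.
The column space has dimension equal to the rank: 3.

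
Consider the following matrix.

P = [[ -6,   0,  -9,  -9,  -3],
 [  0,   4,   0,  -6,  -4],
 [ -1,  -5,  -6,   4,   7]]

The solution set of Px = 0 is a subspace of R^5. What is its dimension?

Row reduce to echelon form.
R3 ← R3 − (1/6)·R1: [0, -5, -9/2, 11/2, 15/2]
R3 ← R3 + (5/4)·R2: [0, 0, -9/2, -2, 5/2]
3 nonzero rows, so rank(P) = 3.
P has 5 columns; by rank–nullity, nullity = 5 − 3 = 2.

2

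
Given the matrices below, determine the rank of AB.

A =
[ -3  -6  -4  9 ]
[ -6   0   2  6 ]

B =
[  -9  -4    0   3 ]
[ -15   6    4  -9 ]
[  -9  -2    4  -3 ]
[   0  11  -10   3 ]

2

First compute AB:
[[153,  83, -130,  84],
 [ 36,  86, -52,  -6]]
Now row reduce the product.
R2 ← R2 − (4/17)·R1: [0, 1130/17, -364/17, -438/17]
2 nonzero rows, so rank(AB) = 2.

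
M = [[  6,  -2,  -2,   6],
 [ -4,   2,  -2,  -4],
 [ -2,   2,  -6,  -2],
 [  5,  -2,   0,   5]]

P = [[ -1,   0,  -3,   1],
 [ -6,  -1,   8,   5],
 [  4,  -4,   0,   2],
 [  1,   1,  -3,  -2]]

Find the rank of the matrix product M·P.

First compute MP:
[[  4,  16, -52, -20],
 [-20,   2,  40,  10],
 [-36,  20,  28,   0],
 [ 12,   7, -46, -15]]
Now row reduce the product.
R2 ← R2 + (5)·R1: [0, 82, -220, -90]
R3 ← R3 + (9)·R1: [0, 164, -440, -180]
R4 ← R4 − (3)·R1: [0, -41, 110, 45]
R3 ← R3 − (2)·R2: [0, 0, 0, 0]
R4 ← R4 + (1/2)·R2: [0, 0, 0, 0]
2 nonzero rows, so rank(MP) = 2.

2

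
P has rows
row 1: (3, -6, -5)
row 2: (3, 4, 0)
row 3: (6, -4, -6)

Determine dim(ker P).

Row reduce to echelon form.
R2 ← R2 − R1: [0, 10, 5]
R3 ← R3 − (2)·R1: [0, 8, 4]
R3 ← R3 − (4/5)·R2: [0, 0, 0]
2 nonzero rows, so rank(P) = 2.
P has 3 columns; by rank–nullity, nullity = 3 − 2 = 1.

1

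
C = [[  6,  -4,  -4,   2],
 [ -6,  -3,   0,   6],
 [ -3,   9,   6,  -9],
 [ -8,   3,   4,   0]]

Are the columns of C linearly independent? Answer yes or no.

no

Row reduce C to echelon form.
R2 ← R2 + R1: [0, -7, -4, 8]
R3 ← R3 + (1/2)·R1: [0, 7, 4, -8]
R4 ← R4 + (4/3)·R1: [0, -7/3, -4/3, 8/3]
R3 ← R3 + R2: [0, 0, 0, 0]
R4 ← R4 − (1/3)·R2: [0, 0, 0, 0]
2 pivots among 4 columns.
Only 2 < 4 pivot columns, so the columns are linearly dependent.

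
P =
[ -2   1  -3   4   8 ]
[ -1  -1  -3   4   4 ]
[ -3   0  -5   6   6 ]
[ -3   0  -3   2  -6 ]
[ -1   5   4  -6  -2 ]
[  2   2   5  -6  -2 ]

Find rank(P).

Row reduce to echelon form.
R2 ← R2 − (1/2)·R1: [0, -3/2, -3/2, 2, 0]
R3 ← R3 − (3/2)·R1: [0, -3/2, -1/2, 0, -6]
R4 ← R4 − (3/2)·R1: [0, -3/2, 3/2, -4, -18]
R5 ← R5 − (1/2)·R1: [0, 9/2, 11/2, -8, -6]
R6 ← R6 + R1: [0, 3, 2, -2, 6]
R3 ← R3 − R2: [0, 0, 1, -2, -6]
R4 ← R4 − R2: [0, 0, 3, -6, -18]
R5 ← R5 + (3)·R2: [0, 0, 1, -2, -6]
R6 ← R6 + (2)·R2: [0, 0, -1, 2, 6]
R4 ← R4 − (3)·R3: [0, 0, 0, 0, 0]
R5 ← R5 − R3: [0, 0, 0, 0, 0]
R6 ← R6 + R3: [0, 0, 0, 0, 0]
Echelon form has 3 nonzero rows, so rank(P) = 3.

3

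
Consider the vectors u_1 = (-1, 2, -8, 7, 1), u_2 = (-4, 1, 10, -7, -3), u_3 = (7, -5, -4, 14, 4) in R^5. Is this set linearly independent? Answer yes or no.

Form the matrix with these vectors as rows and row reduce.
R2 ← R2 − (4)·R1: [0, -7, 42, -35, -7]
R3 ← R3 + (7)·R1: [0, 9, -60, 63, 11]
R3 ← R3 + (9/7)·R2: [0, 0, -6, 18, 2]
3 nonzero rows, so the 3 vectors span a space of dimension 3.
Since 3 = 3, the vectors are linearly independent.

yes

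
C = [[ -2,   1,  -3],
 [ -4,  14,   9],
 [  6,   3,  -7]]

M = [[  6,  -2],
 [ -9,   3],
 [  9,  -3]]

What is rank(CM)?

1

First compute CM:
[[-48,  16],
 [-69,  23],
 [-54,  18]]
Now row reduce the product.
R2 ← R2 − (23/16)·R1: [0, 0]
R3 ← R3 − (9/8)·R1: [0, 0]
1 nonzero row, so rank(CM) = 1.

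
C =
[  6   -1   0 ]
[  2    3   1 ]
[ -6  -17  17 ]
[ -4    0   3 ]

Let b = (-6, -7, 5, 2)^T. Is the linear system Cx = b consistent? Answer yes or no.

Row reduce the augmented matrix [C | b].
R2 ← R2 − (1/3)·R1: [0, 10/3, 1, -5]
R3 ← R3 + R1: [0, -18, 17, -1]
R4 ← R4 + (2/3)·R1: [0, -2/3, 3, -2]
R3 ← R3 + (27/5)·R2: [0, 0, 112/5, -28]
R4 ← R4 + (1/5)·R2: [0, 0, 16/5, -3]
R4 ← R4 − (1/7)·R3: [0, 0, 0, 1]
The echelon form has 4 nonzero rows; the last pivot sits in the augmented column, so rank(C) = 3 but rank([C|b]) = 4.
Since the ranks differ, the system is inconsistent.

no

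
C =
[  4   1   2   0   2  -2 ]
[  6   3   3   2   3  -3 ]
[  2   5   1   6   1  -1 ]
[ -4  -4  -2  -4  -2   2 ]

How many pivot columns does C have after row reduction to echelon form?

2

Row reduce to echelon form.
R2 ← R2 − (3/2)·R1: [0, 3/2, 0, 2, 0, 0]
R3 ← R3 − (1/2)·R1: [0, 9/2, 0, 6, 0, 0]
R4 ← R4 + R1: [0, -3, 0, -4, 0, 0]
R3 ← R3 − (3)·R2: [0, 0, 0, 0, 0, 0]
R4 ← R4 + (2)·R2: [0, 0, 0, 0, 0, 0]
Echelon form has 2 nonzero rows, so rank(C) = 2.
Each nonzero row contributes one pivot column: 2 pivot columns.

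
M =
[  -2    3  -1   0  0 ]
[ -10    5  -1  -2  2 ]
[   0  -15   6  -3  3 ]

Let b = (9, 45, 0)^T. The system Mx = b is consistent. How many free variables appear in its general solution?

3

Row reduce the augmented matrix [M | b].
R2 ← R2 − (5)·R1: [0, -10, 4, -2, 2, 0]
R3 ← R3 − (3/2)·R2: [0, 0, 0, 0, 0, 0]
The echelon form has 2 nonzero rows, and every pivot lies in the first 5 columns, so rank(M) = rank([M|b]) = 2.
The system is consistent.
Free variables = (unknowns) − (rank) = 5 − 2 = 3.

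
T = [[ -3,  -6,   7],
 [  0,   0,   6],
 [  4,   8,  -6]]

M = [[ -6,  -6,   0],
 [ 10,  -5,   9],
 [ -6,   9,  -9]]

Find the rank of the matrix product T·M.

First compute TM:
[[-84, 111, -117],
 [-36,  54, -54],
 [ 92, -118, 126]]
Now row reduce the product.
R2 ← R2 − (3/7)·R1: [0, 45/7, -27/7]
R3 ← R3 + (23/21)·R1: [0, 25/7, -15/7]
R3 ← R3 − (5/9)·R2: [0, 0, 0]
2 nonzero rows, so rank(TM) = 2.

2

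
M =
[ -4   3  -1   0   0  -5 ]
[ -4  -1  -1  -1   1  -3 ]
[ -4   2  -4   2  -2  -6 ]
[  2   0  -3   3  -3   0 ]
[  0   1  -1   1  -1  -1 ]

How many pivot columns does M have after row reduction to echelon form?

Row reduce to echelon form.
R2 ← R2 − R1: [0, -4, 0, -1, 1, 2]
R3 ← R3 − R1: [0, -1, -3, 2, -2, -1]
R4 ← R4 + (1/2)·R1: [0, 3/2, -7/2, 3, -3, -5/2]
R3 ← R3 − (1/4)·R2: [0, 0, -3, 9/4, -9/4, -3/2]
R4 ← R4 + (3/8)·R2: [0, 0, -7/2, 21/8, -21/8, -7/4]
R5 ← R5 + (1/4)·R2: [0, 0, -1, 3/4, -3/4, -1/2]
R4 ← R4 − (7/6)·R3: [0, 0, 0, 0, 0, 0]
R5 ← R5 − (1/3)·R3: [0, 0, 0, 0, 0, 0]
Echelon form has 3 nonzero rows, so rank(M) = 3.
Each nonzero row contributes one pivot column: 3 pivot columns.

3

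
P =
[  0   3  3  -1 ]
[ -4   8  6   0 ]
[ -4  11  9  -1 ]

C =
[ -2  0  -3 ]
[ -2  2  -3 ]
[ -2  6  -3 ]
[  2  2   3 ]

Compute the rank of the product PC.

2

First compute PC:
[[-14,  22, -21],
 [-20,  52, -30],
 [-34,  74, -51]]
Now row reduce the product.
R2 ← R2 − (10/7)·R1: [0, 144/7, 0]
R3 ← R3 − (17/7)·R1: [0, 144/7, 0]
R3 ← R3 − R2: [0, 0, 0]
2 nonzero rows, so rank(PC) = 2.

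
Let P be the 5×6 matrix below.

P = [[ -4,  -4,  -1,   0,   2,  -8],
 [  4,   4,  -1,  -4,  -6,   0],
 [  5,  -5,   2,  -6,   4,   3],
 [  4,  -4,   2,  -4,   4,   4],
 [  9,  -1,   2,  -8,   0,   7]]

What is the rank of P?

3

Row reduce to echelon form.
R2 ← R2 + R1: [0, 0, -2, -4, -4, -8]
R3 ← R3 + (5/4)·R1: [0, -10, 3/4, -6, 13/2, -7]
R4 ← R4 + R1: [0, -8, 1, -4, 6, -4]
R5 ← R5 + (9/4)·R1: [0, -10, -1/4, -8, 9/2, -11]
Swap R2 ↔ R3
R4 ← R4 − (4/5)·R2: [0, 0, 2/5, 4/5, 4/5, 8/5]
R5 ← R5 − R2: [0, 0, -1, -2, -2, -4]
R4 ← R4 + (1/5)·R3: [0, 0, 0, 0, 0, 0]
R5 ← R5 − (1/2)·R3: [0, 0, 0, 0, 0, 0]
Echelon form has 3 nonzero rows, so rank(P) = 3.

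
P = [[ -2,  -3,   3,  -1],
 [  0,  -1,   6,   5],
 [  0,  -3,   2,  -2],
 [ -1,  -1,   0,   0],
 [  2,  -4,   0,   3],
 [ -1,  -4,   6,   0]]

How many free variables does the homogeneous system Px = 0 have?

0

Row reduce to echelon form.
R4 ← R4 − (1/2)·R1: [0, 1/2, -3/2, 1/2]
R5 ← R5 + R1: [0, -7, 3, 2]
R6 ← R6 − (1/2)·R1: [0, -5/2, 9/2, 1/2]
R3 ← R3 − (3)·R2: [0, 0, -16, -17]
R4 ← R4 + (1/2)·R2: [0, 0, 3/2, 3]
R5 ← R5 − (7)·R2: [0, 0, -39, -33]
R6 ← R6 − (5/2)·R2: [0, 0, -21/2, -12]
R4 ← R4 + (3/32)·R3: [0, 0, 0, 45/32]
R5 ← R5 − (39/16)·R3: [0, 0, 0, 135/16]
R6 ← R6 − (21/32)·R3: [0, 0, 0, -27/32]
R5 ← R5 − (6)·R4: [0, 0, 0, 0]
R6 ← R6 + (3/5)·R4: [0, 0, 0, 0]
4 nonzero rows, so rank(P) = 4.
P has 4 columns; by rank–nullity, nullity = 4 − 4 = 0.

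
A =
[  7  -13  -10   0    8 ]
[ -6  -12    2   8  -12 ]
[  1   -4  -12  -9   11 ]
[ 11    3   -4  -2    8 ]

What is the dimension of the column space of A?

4

Row reduce to echelon form.
R2 ← R2 + (6/7)·R1: [0, -162/7, -46/7, 8, -36/7]
R3 ← R3 − (1/7)·R1: [0, -15/7, -74/7, -9, 69/7]
R4 ← R4 − (11/7)·R1: [0, 164/7, 82/7, -2, -32/7]
R3 ← R3 − (5/54)·R2: [0, 0, -269/27, -263/27, 31/3]
R4 ← R4 + (82/81)·R2: [0, 0, 410/81, 494/81, -88/9]
R4 ← R4 + (410/807)·R3: [0, 0, 0, 928/807, -1218/269]
Echelon form has 4 nonzero rows, so rank(A) = 4.
The column space has dimension equal to the rank: 4.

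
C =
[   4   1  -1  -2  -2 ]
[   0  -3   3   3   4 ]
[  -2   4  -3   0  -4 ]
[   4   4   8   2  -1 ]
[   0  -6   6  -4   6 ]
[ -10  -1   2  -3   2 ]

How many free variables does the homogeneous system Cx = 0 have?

Row reduce to echelon form.
R3 ← R3 + (1/2)·R1: [0, 9/2, -7/2, -1, -5]
R4 ← R4 − R1: [0, 3, 9, 4, 1]
R6 ← R6 + (5/2)·R1: [0, 3/2, -1/2, -8, -3]
R3 ← R3 + (3/2)·R2: [0, 0, 1, 7/2, 1]
R4 ← R4 + R2: [0, 0, 12, 7, 5]
R5 ← R5 − (2)·R2: [0, 0, 0, -10, -2]
R6 ← R6 + (1/2)·R2: [0, 0, 1, -13/2, -1]
R4 ← R4 − (12)·R3: [0, 0, 0, -35, -7]
R6 ← R6 − R3: [0, 0, 0, -10, -2]
R5 ← R5 − (2/7)·R4: [0, 0, 0, 0, 0]
R6 ← R6 − (2/7)·R4: [0, 0, 0, 0, 0]
4 nonzero rows, so rank(C) = 4.
C has 5 columns; by rank–nullity, nullity = 5 − 4 = 1.

1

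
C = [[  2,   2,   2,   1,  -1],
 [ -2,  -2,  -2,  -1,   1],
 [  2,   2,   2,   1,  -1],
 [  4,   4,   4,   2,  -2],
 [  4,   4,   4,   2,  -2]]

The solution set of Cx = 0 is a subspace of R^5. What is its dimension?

4

Row reduce to echelon form.
R2 ← R2 + R1: [0, 0, 0, 0, 0]
R3 ← R3 − R1: [0, 0, 0, 0, 0]
R4 ← R4 − (2)·R1: [0, 0, 0, 0, 0]
R5 ← R5 − (2)·R1: [0, 0, 0, 0, 0]
1 nonzero row, so rank(C) = 1.
C has 5 columns; by rank–nullity, nullity = 5 − 1 = 4.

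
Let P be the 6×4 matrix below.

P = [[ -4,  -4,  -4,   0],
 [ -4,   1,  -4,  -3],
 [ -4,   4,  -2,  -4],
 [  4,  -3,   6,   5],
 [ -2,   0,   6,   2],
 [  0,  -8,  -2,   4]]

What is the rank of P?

3

Row reduce to echelon form.
R2 ← R2 − R1: [0, 5, 0, -3]
R3 ← R3 − R1: [0, 8, 2, -4]
R4 ← R4 + R1: [0, -7, 2, 5]
R5 ← R5 − (1/2)·R1: [0, 2, 8, 2]
R3 ← R3 − (8/5)·R2: [0, 0, 2, 4/5]
R4 ← R4 + (7/5)·R2: [0, 0, 2, 4/5]
R5 ← R5 − (2/5)·R2: [0, 0, 8, 16/5]
R6 ← R6 + (8/5)·R2: [0, 0, -2, -4/5]
R4 ← R4 − R3: [0, 0, 0, 0]
R5 ← R5 − (4)·R3: [0, 0, 0, 0]
R6 ← R6 + R3: [0, 0, 0, 0]
Echelon form has 3 nonzero rows, so rank(P) = 3.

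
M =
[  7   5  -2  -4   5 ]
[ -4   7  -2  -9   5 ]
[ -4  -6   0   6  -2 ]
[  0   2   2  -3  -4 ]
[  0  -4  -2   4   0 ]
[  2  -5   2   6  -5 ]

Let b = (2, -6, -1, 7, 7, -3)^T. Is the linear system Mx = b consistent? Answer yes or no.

Row reduce the augmented matrix [M | b].
R2 ← R2 + (4/7)·R1: [0, 69/7, -22/7, -79/7, 55/7, -34/7]
R3 ← R3 + (4/7)·R1: [0, -22/7, -8/7, 26/7, 6/7, 1/7]
R6 ← R6 − (2/7)·R1: [0, -45/7, 18/7, 50/7, -45/7, -25/7]
R3 ← R3 + (22/69)·R2: [0, 0, -148/69, 8/69, 232/69, -97/69]
R4 ← R4 − (14/69)·R2: [0, 0, 182/69, -49/69, -386/69, 551/69]
R5 ← R5 + (28/69)·R2: [0, 0, -226/69, -40/69, 220/69, 347/69]
R6 ← R6 + (15/23)·R2: [0, 0, 12/23, -5/23, -30/23, -155/23]
R4 ← R4 + (91/74)·R3: [0, 0, 0, -21/37, -54/37, 463/74]
R5 ← R5 − (113/74)·R3: [0, 0, 0, -28/37, -72/37, 531/74]
R6 ← R6 + (9/37)·R3: [0, 0, 0, -7/37, -18/37, -262/37]
R5 ← R5 − (4/3)·R4: [0, 0, 0, 0, 0, -7/6]
R6 ← R6 − (1/3)·R4: [0, 0, 0, 0, 0, -55/6]
R6 ← R6 − (55/7)·R5: [0, 0, 0, 0, 0, 0]
The echelon form has 5 nonzero rows; the last pivot sits in the augmented column, so rank(M) = 4 but rank([M|b]) = 5.
Since the ranks differ, the system is inconsistent.

no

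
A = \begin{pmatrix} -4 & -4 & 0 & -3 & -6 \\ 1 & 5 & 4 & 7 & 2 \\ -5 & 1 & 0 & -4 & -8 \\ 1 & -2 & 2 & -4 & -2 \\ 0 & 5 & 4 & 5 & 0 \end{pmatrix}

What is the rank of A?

Row reduce to echelon form.
R2 ← R2 + (1/4)·R1: [0, 4, 4, 25/4, 1/2]
R3 ← R3 − (5/4)·R1: [0, 6, 0, -1/4, -1/2]
R4 ← R4 + (1/4)·R1: [0, -3, 2, -19/4, -7/2]
R3 ← R3 − (3/2)·R2: [0, 0, -6, -77/8, -5/4]
R4 ← R4 + (3/4)·R2: [0, 0, 5, -1/16, -25/8]
R5 ← R5 − (5/4)·R2: [0, 0, -1, -45/16, -5/8]
R4 ← R4 + (5/6)·R3: [0, 0, 0, -97/12, -25/6]
R5 ← R5 − (1/6)·R3: [0, 0, 0, -29/24, -5/12]
R5 ← R5 − (29/194)·R4: [0, 0, 0, 0, 20/97]
Echelon form has 5 nonzero rows, so rank(A) = 5.

5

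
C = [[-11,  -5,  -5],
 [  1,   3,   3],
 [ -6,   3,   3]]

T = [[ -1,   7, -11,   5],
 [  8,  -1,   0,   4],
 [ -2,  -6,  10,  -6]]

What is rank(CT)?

2

First compute CT:
[[-19, -42,  71, -45],
 [ 17, -14,  19,  -1],
 [ 24, -63,  96, -36]]
Now row reduce the product.
R2 ← R2 + (17/19)·R1: [0, -980/19, 1568/19, -784/19]
R3 ← R3 + (24/19)·R1: [0, -2205/19, 3528/19, -1764/19]
R3 ← R3 − (9/4)·R2: [0, 0, 0, 0]
2 nonzero rows, so rank(CT) = 2.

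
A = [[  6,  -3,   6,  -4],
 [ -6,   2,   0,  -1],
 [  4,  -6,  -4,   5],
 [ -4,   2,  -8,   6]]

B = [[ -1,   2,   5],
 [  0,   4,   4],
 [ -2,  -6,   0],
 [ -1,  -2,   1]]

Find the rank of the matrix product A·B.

2

First compute AB:
[[-14, -28,  14],
 [  7,  -2, -23],
 [ -1,  -2,   1],
 [ 14,  36,  -6]]
Now row reduce the product.
R2 ← R2 + (1/2)·R1: [0, -16, -16]
R3 ← R3 − (1/14)·R1: [0, 0, 0]
R4 ← R4 + R1: [0, 8, 8]
R4 ← R4 + (1/2)·R2: [0, 0, 0]
2 nonzero rows, so rank(AB) = 2.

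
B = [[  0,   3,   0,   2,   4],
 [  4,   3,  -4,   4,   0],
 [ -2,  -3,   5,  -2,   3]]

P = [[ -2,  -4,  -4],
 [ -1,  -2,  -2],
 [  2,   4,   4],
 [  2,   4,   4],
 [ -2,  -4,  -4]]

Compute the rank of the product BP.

First compute BP:
[[ -7, -14, -14],
 [-11, -22, -22],
 [  7,  14,  14]]
Now row reduce the product.
R2 ← R2 − (11/7)·R1: [0, 0, 0]
R3 ← R3 + R1: [0, 0, 0]
1 nonzero row, so rank(BP) = 1.

1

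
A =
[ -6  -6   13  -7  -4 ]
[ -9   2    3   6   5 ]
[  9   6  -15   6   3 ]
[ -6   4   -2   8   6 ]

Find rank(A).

2

Row reduce to echelon form.
R2 ← R2 − (3/2)·R1: [0, 11, -33/2, 33/2, 11]
R3 ← R3 + (3/2)·R1: [0, -3, 9/2, -9/2, -3]
R4 ← R4 − R1: [0, 10, -15, 15, 10]
R3 ← R3 + (3/11)·R2: [0, 0, 0, 0, 0]
R4 ← R4 − (10/11)·R2: [0, 0, 0, 0, 0]
Echelon form has 2 nonzero rows, so rank(A) = 2.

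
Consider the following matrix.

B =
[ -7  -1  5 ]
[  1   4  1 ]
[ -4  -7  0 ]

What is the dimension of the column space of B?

2

Row reduce to echelon form.
R2 ← R2 + (1/7)·R1: [0, 27/7, 12/7]
R3 ← R3 − (4/7)·R1: [0, -45/7, -20/7]
R3 ← R3 + (5/3)·R2: [0, 0, 0]
Echelon form has 2 nonzero rows, so rank(B) = 2.
The column space has dimension equal to the rank: 2.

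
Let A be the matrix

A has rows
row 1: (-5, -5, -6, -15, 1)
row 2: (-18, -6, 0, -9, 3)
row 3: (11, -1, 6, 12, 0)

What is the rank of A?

Row reduce to echelon form.
R2 ← R2 − (18/5)·R1: [0, 12, 108/5, 45, -3/5]
R3 ← R3 + (11/5)·R1: [0, -12, -36/5, -21, 11/5]
R3 ← R3 + R2: [0, 0, 72/5, 24, 8/5]
Echelon form has 3 nonzero rows, so rank(A) = 3.

3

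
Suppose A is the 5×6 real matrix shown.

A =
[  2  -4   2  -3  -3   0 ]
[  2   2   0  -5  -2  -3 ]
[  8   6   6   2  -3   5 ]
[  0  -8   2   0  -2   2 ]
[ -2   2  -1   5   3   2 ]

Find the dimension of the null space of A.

Row reduce to echelon form.
R2 ← R2 − R1: [0, 6, -2, -2, 1, -3]
R3 ← R3 − (4)·R1: [0, 22, -2, 14, 9, 5]
R5 ← R5 + R1: [0, -2, 1, 2, 0, 2]
R3 ← R3 − (11/3)·R2: [0, 0, 16/3, 64/3, 16/3, 16]
R4 ← R4 + (4/3)·R2: [0, 0, -2/3, -8/3, -2/3, -2]
R5 ← R5 + (1/3)·R2: [0, 0, 1/3, 4/3, 1/3, 1]
R4 ← R4 + (1/8)·R3: [0, 0, 0, 0, 0, 0]
R5 ← R5 − (1/16)·R3: [0, 0, 0, 0, 0, 0]
3 nonzero rows, so rank(A) = 3.
A has 6 columns; by rank–nullity, nullity = 6 − 3 = 3.

3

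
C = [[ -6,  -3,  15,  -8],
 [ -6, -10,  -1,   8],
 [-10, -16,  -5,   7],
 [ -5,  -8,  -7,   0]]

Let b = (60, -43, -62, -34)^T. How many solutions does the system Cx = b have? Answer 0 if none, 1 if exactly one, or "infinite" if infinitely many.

Row reduce the augmented matrix [C | b].
R2 ← R2 − R1: [0, -7, -16, 16, -103]
R3 ← R3 − (5/3)·R1: [0, -11, -30, 61/3, -162]
R4 ← R4 − (5/6)·R1: [0, -11/2, -39/2, 20/3, -84]
R3 ← R3 − (11/7)·R2: [0, 0, -34/7, -101/21, -1/7]
R4 ← R4 − (11/14)·R2: [0, 0, -97/14, -124/21, -43/14]
R4 ← R4 − (97/68)·R3: [0, 0, 0, 65/68, -195/68]
The echelon form has 4 nonzero rows, and every pivot lies in the first 4 columns, so rank(C) = rank([C|b]) = 4.
The system is consistent.
rank = 4 = number of unknowns, so the solution is unique.

1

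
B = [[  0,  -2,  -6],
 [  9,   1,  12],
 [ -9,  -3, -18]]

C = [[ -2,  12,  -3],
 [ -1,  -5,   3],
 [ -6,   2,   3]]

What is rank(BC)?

First compute BC:
[[ 38,  -2, -24],
 [-91, 127,  12],
 [129, -129, -36]]
Now row reduce the product.
R2 ← R2 + (91/38)·R1: [0, 2322/19, -864/19]
R3 ← R3 − (129/38)·R1: [0, -2322/19, 864/19]
R3 ← R3 + R2: [0, 0, 0]
2 nonzero rows, so rank(BC) = 2.

2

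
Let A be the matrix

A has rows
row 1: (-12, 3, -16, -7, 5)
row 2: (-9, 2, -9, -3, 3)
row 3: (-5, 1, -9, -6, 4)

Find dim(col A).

Row reduce to echelon form.
R2 ← R2 − (3/4)·R1: [0, -1/4, 3, 9/4, -3/4]
R3 ← R3 − (5/12)·R1: [0, -1/4, -7/3, -37/12, 23/12]
R3 ← R3 − R2: [0, 0, -16/3, -16/3, 8/3]
Echelon form has 3 nonzero rows, so rank(A) = 3.
The column space has dimension equal to the rank: 3.

3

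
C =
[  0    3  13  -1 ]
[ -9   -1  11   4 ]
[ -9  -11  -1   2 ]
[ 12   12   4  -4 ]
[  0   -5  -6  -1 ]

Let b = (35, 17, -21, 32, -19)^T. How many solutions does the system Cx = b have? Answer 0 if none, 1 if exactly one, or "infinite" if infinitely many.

Row reduce the augmented matrix [C | b].
Swap R1 ↔ R2
R3 ← R3 − R1: [0, -10, -12, -2, -38]
R4 ← R4 + (4/3)·R1: [0, 32/3, 56/3, 4/3, 164/3]
R3 ← R3 + (10/3)·R2: [0, 0, 94/3, -16/3, 236/3]
R4 ← R4 − (32/9)·R2: [0, 0, -248/9, 44/9, -628/9]
R5 ← R5 + (5/3)·R2: [0, 0, 47/3, -8/3, 118/3]
R4 ← R4 + (124/141)·R3: [0, 0, 0, 28/141, -28/47]
R5 ← R5 − (1/2)·R3: [0, 0, 0, 0, 0]
The echelon form has 4 nonzero rows, and every pivot lies in the first 4 columns, so rank(C) = rank([C|b]) = 4.
The system is consistent.
rank = 4 = number of unknowns, so the solution is unique.

1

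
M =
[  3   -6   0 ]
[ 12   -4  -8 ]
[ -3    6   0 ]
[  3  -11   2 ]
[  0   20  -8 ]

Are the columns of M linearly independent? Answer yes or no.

no

Row reduce M to echelon form.
R2 ← R2 − (4)·R1: [0, 20, -8]
R3 ← R3 + R1: [0, 0, 0]
R4 ← R4 − R1: [0, -5, 2]
R4 ← R4 + (1/4)·R2: [0, 0, 0]
R5 ← R5 − R2: [0, 0, 0]
2 pivots among 3 columns.
Only 2 < 3 pivot columns, so the columns are linearly dependent.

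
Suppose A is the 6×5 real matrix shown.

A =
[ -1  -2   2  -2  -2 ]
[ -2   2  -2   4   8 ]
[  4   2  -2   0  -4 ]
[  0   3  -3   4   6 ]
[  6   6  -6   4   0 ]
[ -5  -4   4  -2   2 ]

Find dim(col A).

2

Row reduce to echelon form.
R2 ← R2 − (2)·R1: [0, 6, -6, 8, 12]
R3 ← R3 + (4)·R1: [0, -6, 6, -8, -12]
R5 ← R5 + (6)·R1: [0, -6, 6, -8, -12]
R6 ← R6 − (5)·R1: [0, 6, -6, 8, 12]
R3 ← R3 + R2: [0, 0, 0, 0, 0]
R4 ← R4 − (1/2)·R2: [0, 0, 0, 0, 0]
R5 ← R5 + R2: [0, 0, 0, 0, 0]
R6 ← R6 − R2: [0, 0, 0, 0, 0]
Echelon form has 2 nonzero rows, so rank(A) = 2.
The column space has dimension equal to the rank: 2.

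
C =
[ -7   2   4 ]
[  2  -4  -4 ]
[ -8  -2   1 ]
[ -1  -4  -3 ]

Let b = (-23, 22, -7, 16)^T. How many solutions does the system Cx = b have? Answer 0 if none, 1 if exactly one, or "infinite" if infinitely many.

Row reduce the augmented matrix [C | b].
R2 ← R2 + (2/7)·R1: [0, -24/7, -20/7, 108/7]
R3 ← R3 − (8/7)·R1: [0, -30/7, -25/7, 135/7]
R4 ← R4 − (1/7)·R1: [0, -30/7, -25/7, 135/7]
R3 ← R3 − (5/4)·R2: [0, 0, 0, 0]
R4 ← R4 − (5/4)·R2: [0, 0, 0, 0]
The echelon form has 2 nonzero rows, and every pivot lies in the first 3 columns, so rank(C) = rank([C|b]) = 2.
The system is consistent.
rank = 2 < 3 unknowns, so there are infinitely many solutions.

infinite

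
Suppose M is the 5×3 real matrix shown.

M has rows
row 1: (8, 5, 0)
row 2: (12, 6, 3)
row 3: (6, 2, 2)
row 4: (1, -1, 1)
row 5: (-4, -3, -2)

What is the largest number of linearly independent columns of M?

3

Row reduce to echelon form.
R2 ← R2 − (3/2)·R1: [0, -3/2, 3]
R3 ← R3 − (3/4)·R1: [0, -7/4, 2]
R4 ← R4 − (1/8)·R1: [0, -13/8, 1]
R5 ← R5 + (1/2)·R1: [0, -1/2, -2]
R3 ← R3 − (7/6)·R2: [0, 0, -3/2]
R4 ← R4 − (13/12)·R2: [0, 0, -9/4]
R5 ← R5 − (1/3)·R2: [0, 0, -3]
R4 ← R4 − (3/2)·R3: [0, 0, 0]
R5 ← R5 − (2)·R3: [0, 0, 0]
Echelon form has 3 nonzero rows, so rank(M) = 3.
The rank gives the maximum number of linearly independent columns: 3.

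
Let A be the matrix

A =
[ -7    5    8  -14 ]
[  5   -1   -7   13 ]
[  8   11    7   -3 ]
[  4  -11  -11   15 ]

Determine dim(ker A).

Row reduce to echelon form.
R2 ← R2 + (5/7)·R1: [0, 18/7, -9/7, 3]
R3 ← R3 + (8/7)·R1: [0, 117/7, 113/7, -19]
R4 ← R4 + (4/7)·R1: [0, -57/7, -45/7, 7]
R3 ← R3 − (13/2)·R2: [0, 0, 49/2, -77/2]
R4 ← R4 + (19/6)·R2: [0, 0, -21/2, 33/2]
R4 ← R4 + (3/7)·R3: [0, 0, 0, 0]
3 nonzero rows, so rank(A) = 3.
A has 4 columns; by rank–nullity, nullity = 4 − 3 = 1.

1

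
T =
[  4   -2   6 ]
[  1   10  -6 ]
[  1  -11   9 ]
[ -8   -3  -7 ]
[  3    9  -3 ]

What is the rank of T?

2

Row reduce to echelon form.
R2 ← R2 − (1/4)·R1: [0, 21/2, -15/2]
R3 ← R3 − (1/4)·R1: [0, -21/2, 15/2]
R4 ← R4 + (2)·R1: [0, -7, 5]
R5 ← R5 − (3/4)·R1: [0, 21/2, -15/2]
R3 ← R3 + R2: [0, 0, 0]
R4 ← R4 + (2/3)·R2: [0, 0, 0]
R5 ← R5 − R2: [0, 0, 0]
Echelon form has 2 nonzero rows, so rank(T) = 2.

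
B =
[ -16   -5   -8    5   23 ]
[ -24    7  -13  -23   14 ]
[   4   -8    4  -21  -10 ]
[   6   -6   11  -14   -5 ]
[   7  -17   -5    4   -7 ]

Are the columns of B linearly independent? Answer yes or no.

Row reduce B to echelon form.
R2 ← R2 − (3/2)·R1: [0, 29/2, -1, -61/2, -41/2]
R3 ← R3 + (1/4)·R1: [0, -37/4, 2, -79/4, -17/4]
R4 ← R4 + (3/8)·R1: [0, -63/8, 8, -97/8, 29/8]
R5 ← R5 + (7/16)·R1: [0, -307/16, -17/2, 99/16, 49/16]
R3 ← R3 + (37/58)·R2: [0, 0, 79/58, -1137/29, -1005/58]
R4 ← R4 + (63/116)·R2: [0, 0, 865/116, -832/29, -871/116]
R5 ← R5 + (307/232)·R2: [0, 0, -2279/232, -991/29, -5583/232]
R4 ← R4 − (865/158)·R3: [0, 0, 0, 29381/158, 6901/79]
R5 ← R5 + (2279/316)·R3: [0, 0, 0, -100151/316, -23547/158]
R5 ← R5 + (100151/58762)·R4: [0, 0, 0, 0, -4382/29381]
5 pivots among 5 columns.
Every column is a pivot column, so the columns are linearly independent.

yes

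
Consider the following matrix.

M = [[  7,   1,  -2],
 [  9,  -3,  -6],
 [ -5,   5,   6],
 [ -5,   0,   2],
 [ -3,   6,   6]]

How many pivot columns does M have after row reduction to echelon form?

Row reduce to echelon form.
R2 ← R2 − (9/7)·R1: [0, -30/7, -24/7]
R3 ← R3 + (5/7)·R1: [0, 40/7, 32/7]
R4 ← R4 + (5/7)·R1: [0, 5/7, 4/7]
R5 ← R5 + (3/7)·R1: [0, 45/7, 36/7]
R3 ← R3 + (4/3)·R2: [0, 0, 0]
R4 ← R4 + (1/6)·R2: [0, 0, 0]
R5 ← R5 + (3/2)·R2: [0, 0, 0]
Echelon form has 2 nonzero rows, so rank(M) = 2.
Each nonzero row contributes one pivot column: 2 pivot columns.

2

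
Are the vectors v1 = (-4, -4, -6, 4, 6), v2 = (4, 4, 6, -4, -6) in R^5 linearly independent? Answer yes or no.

Form the matrix with these vectors as rows and row reduce.
R2 ← R2 + R1: [0, 0, 0, 0, 0]
1 nonzero row, so the 2 vectors span a space of dimension 1.
Since 1 < 2, the vectors are linearly dependent.

no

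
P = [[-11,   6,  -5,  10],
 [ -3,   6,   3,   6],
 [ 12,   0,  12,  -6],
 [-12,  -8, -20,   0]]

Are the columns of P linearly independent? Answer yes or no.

Row reduce P to echelon form.
R2 ← R2 − (3/11)·R1: [0, 48/11, 48/11, 36/11]
R3 ← R3 + (12/11)·R1: [0, 72/11, 72/11, 54/11]
R4 ← R4 − (12/11)·R1: [0, -160/11, -160/11, -120/11]
R3 ← R3 − (3/2)·R2: [0, 0, 0, 0]
R4 ← R4 + (10/3)·R2: [0, 0, 0, 0]
2 pivots among 4 columns.
Only 2 < 4 pivot columns, so the columns are linearly dependent.

no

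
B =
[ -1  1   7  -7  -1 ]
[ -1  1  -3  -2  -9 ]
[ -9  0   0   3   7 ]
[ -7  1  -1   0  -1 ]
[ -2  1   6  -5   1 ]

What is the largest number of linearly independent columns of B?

4

Row reduce to echelon form.
R2 ← R2 − R1: [0, 0, -10, 5, -8]
R3 ← R3 − (9)·R1: [0, -9, -63, 66, 16]
R4 ← R4 − (7)·R1: [0, -6, -50, 49, 6]
R5 ← R5 − (2)·R1: [0, -1, -8, 9, 3]
Swap R2 ↔ R3
R4 ← R4 − (2/3)·R2: [0, 0, -8, 5, -14/3]
R5 ← R5 − (1/9)·R2: [0, 0, -1, 5/3, 11/9]
R4 ← R4 − (4/5)·R3: [0, 0, 0, 1, 26/15]
R5 ← R5 − (1/10)·R3: [0, 0, 0, 7/6, 91/45]
R5 ← R5 − (7/6)·R4: [0, 0, 0, 0, 0]
Echelon form has 4 nonzero rows, so rank(B) = 4.
The rank gives the maximum number of linearly independent columns: 4.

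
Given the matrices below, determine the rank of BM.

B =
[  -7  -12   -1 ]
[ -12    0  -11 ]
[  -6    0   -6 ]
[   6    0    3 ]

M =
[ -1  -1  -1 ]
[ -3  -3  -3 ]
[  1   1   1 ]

First compute BM:
[[ 42,  42,  42],
 [  1,   1,   1],
 [  0,   0,   0],
 [ -3,  -3,  -3]]
Now row reduce the product.
R2 ← R2 − (1/42)·R1: [0, 0, 0]
R4 ← R4 + (1/14)·R1: [0, 0, 0]
1 nonzero row, so rank(BM) = 1.

1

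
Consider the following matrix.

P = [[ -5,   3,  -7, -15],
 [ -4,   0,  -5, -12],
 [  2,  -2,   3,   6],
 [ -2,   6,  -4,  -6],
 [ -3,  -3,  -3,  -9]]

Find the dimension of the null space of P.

2

Row reduce to echelon form.
R2 ← R2 − (4/5)·R1: [0, -12/5, 3/5, 0]
R3 ← R3 + (2/5)·R1: [0, -4/5, 1/5, 0]
R4 ← R4 − (2/5)·R1: [0, 24/5, -6/5, 0]
R5 ← R5 − (3/5)·R1: [0, -24/5, 6/5, 0]
R3 ← R3 − (1/3)·R2: [0, 0, 0, 0]
R4 ← R4 + (2)·R2: [0, 0, 0, 0]
R5 ← R5 − (2)·R2: [0, 0, 0, 0]
2 nonzero rows, so rank(P) = 2.
P has 4 columns; by rank–nullity, nullity = 4 − 2 = 2.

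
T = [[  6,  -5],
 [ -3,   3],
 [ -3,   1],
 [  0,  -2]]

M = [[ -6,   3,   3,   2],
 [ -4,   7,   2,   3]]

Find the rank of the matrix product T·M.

2

First compute TM:
[[-16, -17,   8,  -3],
 [  6,  12,  -3,   3],
 [ 14,  -2,  -7,  -3],
 [  8, -14,  -4,  -6]]
Now row reduce the product.
R2 ← R2 + (3/8)·R1: [0, 45/8, 0, 15/8]
R3 ← R3 + (7/8)·R1: [0, -135/8, 0, -45/8]
R4 ← R4 + (1/2)·R1: [0, -45/2, 0, -15/2]
R3 ← R3 + (3)·R2: [0, 0, 0, 0]
R4 ← R4 + (4)·R2: [0, 0, 0, 0]
2 nonzero rows, so rank(TM) = 2.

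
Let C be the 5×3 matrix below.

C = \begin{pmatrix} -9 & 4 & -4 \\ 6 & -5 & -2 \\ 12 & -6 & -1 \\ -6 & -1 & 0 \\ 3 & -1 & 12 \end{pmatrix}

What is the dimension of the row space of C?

3

Row reduce to echelon form.
R2 ← R2 + (2/3)·R1: [0, -7/3, -14/3]
R3 ← R3 + (4/3)·R1: [0, -2/3, -19/3]
R4 ← R4 − (2/3)·R1: [0, -11/3, 8/3]
R5 ← R5 + (1/3)·R1: [0, 1/3, 32/3]
R3 ← R3 − (2/7)·R2: [0, 0, -5]
R4 ← R4 − (11/7)·R2: [0, 0, 10]
R5 ← R5 + (1/7)·R2: [0, 0, 10]
R4 ← R4 + (2)·R3: [0, 0, 0]
R5 ← R5 + (2)·R3: [0, 0, 0]
Echelon form has 3 nonzero rows, so rank(C) = 3.
The row space has dimension equal to the rank: 3.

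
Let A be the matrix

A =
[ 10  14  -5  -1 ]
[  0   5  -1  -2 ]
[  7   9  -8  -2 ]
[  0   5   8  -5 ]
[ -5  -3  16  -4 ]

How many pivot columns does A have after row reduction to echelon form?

Row reduce to echelon form.
R3 ← R3 − (7/10)·R1: [0, -4/5, -9/2, -13/10]
R5 ← R5 + (1/2)·R1: [0, 4, 27/2, -9/2]
R3 ← R3 + (4/25)·R2: [0, 0, -233/50, -81/50]
R4 ← R4 − R2: [0, 0, 9, -3]
R5 ← R5 − (4/5)·R2: [0, 0, 143/10, -29/10]
R4 ← R4 + (450/233)·R3: [0, 0, 0, -1428/233]
R5 ← R5 + (715/233)·R3: [0, 0, 0, -1834/233]
R5 ← R5 − (131/102)·R4: [0, 0, 0, 0]
Echelon form has 4 nonzero rows, so rank(A) = 4.
Each nonzero row contributes one pivot column: 4 pivot columns.

4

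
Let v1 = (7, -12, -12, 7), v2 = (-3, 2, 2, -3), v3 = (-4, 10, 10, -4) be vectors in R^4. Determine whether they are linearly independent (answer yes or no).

no

Form the matrix with these vectors as rows and row reduce.
R2 ← R2 + (3/7)·R1: [0, -22/7, -22/7, 0]
R3 ← R3 + (4/7)·R1: [0, 22/7, 22/7, 0]
R3 ← R3 + R2: [0, 0, 0, 0]
2 nonzero rows, so the 3 vectors span a space of dimension 2.
Since 2 < 3, the vectors are linearly dependent.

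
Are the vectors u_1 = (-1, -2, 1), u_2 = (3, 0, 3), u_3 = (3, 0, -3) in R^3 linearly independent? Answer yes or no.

yes

Form the matrix with these vectors as rows and row reduce.
R2 ← R2 + (3)·R1: [0, -6, 6]
R3 ← R3 + (3)·R1: [0, -6, 0]
R3 ← R3 − R2: [0, 0, -6]
3 nonzero rows, so the 3 vectors span a space of dimension 3.
Since 3 = 3, the vectors are linearly independent.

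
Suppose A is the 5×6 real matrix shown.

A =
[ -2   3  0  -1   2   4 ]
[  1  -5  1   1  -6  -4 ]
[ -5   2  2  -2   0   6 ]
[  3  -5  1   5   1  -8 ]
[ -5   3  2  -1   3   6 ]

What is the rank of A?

4

Row reduce to echelon form.
R2 ← R2 + (1/2)·R1: [0, -7/2, 1, 1/2, -5, -2]
R3 ← R3 − (5/2)·R1: [0, -11/2, 2, 1/2, -5, -4]
R4 ← R4 + (3/2)·R1: [0, -1/2, 1, 7/2, 4, -2]
R5 ← R5 − (5/2)·R1: [0, -9/2, 2, 3/2, -2, -4]
R3 ← R3 − (11/7)·R2: [0, 0, 3/7, -2/7, 20/7, -6/7]
R4 ← R4 − (1/7)·R2: [0, 0, 6/7, 24/7, 33/7, -12/7]
R5 ← R5 − (9/7)·R2: [0, 0, 5/7, 6/7, 31/7, -10/7]
R4 ← R4 − (2)·R3: [0, 0, 0, 4, -1, 0]
R5 ← R5 − (5/3)·R3: [0, 0, 0, 4/3, -1/3, 0]
R5 ← R5 − (1/3)·R4: [0, 0, 0, 0, 0, 0]
Echelon form has 4 nonzero rows, so rank(A) = 4.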